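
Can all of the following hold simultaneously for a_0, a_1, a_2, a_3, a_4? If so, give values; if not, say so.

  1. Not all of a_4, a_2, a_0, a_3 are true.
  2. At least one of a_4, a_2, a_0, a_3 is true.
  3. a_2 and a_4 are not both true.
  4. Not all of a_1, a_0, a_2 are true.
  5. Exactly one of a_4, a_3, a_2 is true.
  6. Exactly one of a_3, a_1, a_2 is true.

a_0 = False; a_1 = False; a_2 = True; a_3 = False; a_4 = False

  (1) {a_4, a_2, a_0, a_3}: 1/4 true — not all ✓
  (2) {a_4, a_2, a_0, a_3}: 1 true — at least one ✓
  (3) a_2=T, a_4=F — not both ✓
  (4) {a_1, a_0, a_2}: 1/3 true — not all ✓
  (5) {a_4, a_3, a_2}: 1 true — exactly one ✓
  (6) {a_3, a_1, a_2}: 1 true — exactly one ✓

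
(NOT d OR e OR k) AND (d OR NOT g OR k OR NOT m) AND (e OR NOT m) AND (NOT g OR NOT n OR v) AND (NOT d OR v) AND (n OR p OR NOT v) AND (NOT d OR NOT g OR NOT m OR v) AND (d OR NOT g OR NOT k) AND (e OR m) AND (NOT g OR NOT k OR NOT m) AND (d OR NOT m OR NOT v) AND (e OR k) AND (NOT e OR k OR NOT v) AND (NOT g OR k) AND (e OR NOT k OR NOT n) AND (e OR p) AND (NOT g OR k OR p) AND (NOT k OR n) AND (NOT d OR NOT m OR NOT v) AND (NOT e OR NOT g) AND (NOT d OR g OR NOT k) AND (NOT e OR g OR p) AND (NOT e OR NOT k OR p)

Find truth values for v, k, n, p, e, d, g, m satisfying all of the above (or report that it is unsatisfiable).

Set v = False.
  then (NOT d OR v) forces d = False.
Set k = False.
  then (e OR k) forces e = True.
  then (NOT g OR k) forces g = False.
  then (NOT e OR g OR p) forces p = True.
Set n = False.
Set m = True.
All clauses satisfied.

v = False, k = False, n = False, p = True, e = True, d = False, g = False, m = True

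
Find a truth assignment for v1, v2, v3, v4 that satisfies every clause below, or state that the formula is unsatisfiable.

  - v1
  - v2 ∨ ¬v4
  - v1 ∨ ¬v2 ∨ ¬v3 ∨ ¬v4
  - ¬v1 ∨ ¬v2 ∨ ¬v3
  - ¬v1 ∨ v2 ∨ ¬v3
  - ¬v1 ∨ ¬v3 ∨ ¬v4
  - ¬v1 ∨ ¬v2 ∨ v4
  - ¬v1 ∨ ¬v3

v1: True, v2: False, v3: False, v4: False

Unit clause (v1) forces v1 = True.
In (¬v1 ∨ ¬v3) only ¬v3 is left, so v3 = False.
Set v2 = False.
  then (v2 ∨ ¬v4) forces v4 = False.
All clauses satisfied.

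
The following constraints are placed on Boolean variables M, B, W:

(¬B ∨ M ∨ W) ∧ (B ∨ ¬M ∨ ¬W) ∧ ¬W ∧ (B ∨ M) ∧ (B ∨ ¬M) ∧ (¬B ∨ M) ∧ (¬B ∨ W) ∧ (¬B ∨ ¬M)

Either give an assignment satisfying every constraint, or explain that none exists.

Case W = True:
  Clause (¬W) is falsified — contradiction.
Case W = False:
  (¬B ∨ W) forces B = False.
  (B ∨ M) forces M = True.
  Clause (B ∨ ¬M) is falsified — contradiction.
Both cases fail, so the formula is unsatisfiable.

UNSATISFIABLE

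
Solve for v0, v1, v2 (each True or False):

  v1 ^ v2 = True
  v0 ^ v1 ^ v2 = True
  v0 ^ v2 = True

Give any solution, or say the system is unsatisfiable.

v0=F, v1=F, v2=T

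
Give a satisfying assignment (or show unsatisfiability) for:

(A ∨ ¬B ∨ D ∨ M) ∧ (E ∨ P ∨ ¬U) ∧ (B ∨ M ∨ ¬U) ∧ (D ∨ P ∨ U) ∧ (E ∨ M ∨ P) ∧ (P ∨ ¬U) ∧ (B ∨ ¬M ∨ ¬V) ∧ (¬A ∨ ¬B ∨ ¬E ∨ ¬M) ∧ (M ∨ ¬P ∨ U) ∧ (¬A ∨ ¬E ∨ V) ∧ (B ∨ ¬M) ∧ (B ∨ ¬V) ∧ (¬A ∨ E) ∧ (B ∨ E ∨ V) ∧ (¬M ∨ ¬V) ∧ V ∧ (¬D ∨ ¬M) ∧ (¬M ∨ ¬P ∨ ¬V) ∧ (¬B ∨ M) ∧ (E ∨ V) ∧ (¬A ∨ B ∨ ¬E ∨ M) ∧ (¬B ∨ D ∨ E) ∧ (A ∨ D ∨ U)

Case V = True:
  (B ∨ ¬V) forces B = True.
  (¬M ∨ ¬V) forces M = False.
  Clause (¬B ∨ M) is falsified — contradiction.
Case V = False:
  Clause (V) is falsified — contradiction.
Both cases fail, so the formula is unsatisfiable.

Unsatisfiable — no assignment works.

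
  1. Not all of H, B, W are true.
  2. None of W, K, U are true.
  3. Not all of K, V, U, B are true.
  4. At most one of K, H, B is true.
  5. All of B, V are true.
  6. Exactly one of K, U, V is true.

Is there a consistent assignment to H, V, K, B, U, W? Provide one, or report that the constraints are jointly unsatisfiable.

H=F; V=T; K=F; B=T; U=F; W=F

  (1) {H, B, W}: 1/3 true — not all ✓
  (2) {W, K, U}: 0 true — none ✓
  (3) {K, V, U, B}: 2/4 true — not all ✓
  (4) {K, H, B}: 1 true — at most one ✓
  (5) {B, V}: all 2 true ✓
  (6) {K, U, V}: 1 true — exactly one ✓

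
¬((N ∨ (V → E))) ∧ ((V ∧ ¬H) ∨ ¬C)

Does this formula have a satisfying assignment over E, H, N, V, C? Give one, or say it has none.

E: False, H: False, N: False, V: True, C: True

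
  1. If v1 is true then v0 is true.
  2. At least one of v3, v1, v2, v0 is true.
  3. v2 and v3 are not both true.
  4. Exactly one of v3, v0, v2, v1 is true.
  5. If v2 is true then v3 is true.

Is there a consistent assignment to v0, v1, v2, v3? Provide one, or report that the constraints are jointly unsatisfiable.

v0 = True; v1 = False; v2 = False; v3 = False

  (1) v1=F ⇒ v0: vacuous ✓
  (2) {v3, v1, v2, v0}: 1 true — at least one ✓
  (3) v2=F, v3=F — not both ✓
  (4) {v3, v0, v2, v1}: 1 true — exactly one ✓
  (5) v2=F ⇒ v3: vacuous ✓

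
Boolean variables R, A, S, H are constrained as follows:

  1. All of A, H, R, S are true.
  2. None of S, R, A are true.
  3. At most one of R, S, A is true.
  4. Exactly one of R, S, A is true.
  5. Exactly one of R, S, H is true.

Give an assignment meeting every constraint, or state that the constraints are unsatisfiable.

The formula is unsatisfiable.

Case R = True:
  Constraint (2) is violated (R=T) — contradiction.
Case R = False:
  Constraint (1) is violated (R=F) — contradiction.
Both cases fail — unsatisfiable.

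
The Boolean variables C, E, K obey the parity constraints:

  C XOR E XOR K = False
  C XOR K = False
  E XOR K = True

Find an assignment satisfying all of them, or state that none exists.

C: True, E: False, K: True

C XOR E XOR K = T XOR F XOR T = False ✓
C XOR K = T XOR T = False ✓
E XOR K = F XOR T = True ✓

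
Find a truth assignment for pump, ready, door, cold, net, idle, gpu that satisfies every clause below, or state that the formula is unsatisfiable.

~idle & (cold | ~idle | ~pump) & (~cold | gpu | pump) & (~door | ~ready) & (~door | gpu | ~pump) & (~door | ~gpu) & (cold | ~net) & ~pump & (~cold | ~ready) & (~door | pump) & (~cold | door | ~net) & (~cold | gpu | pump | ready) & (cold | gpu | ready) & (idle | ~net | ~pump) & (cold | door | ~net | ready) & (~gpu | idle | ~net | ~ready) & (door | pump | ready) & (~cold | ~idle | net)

Unit clause (~idle) forces idle = False.
Unit clause (~pump) forces pump = False.
In (~door | pump) only ~door is left, so door = False.
In (door | pump | ready) only ready is left, so ready = True.
In (~cold | ~ready) only ~cold is left, so cold = False.
In (cold | ~net) only ~net is left, so net = False.
Set gpu = False.
All clauses satisfied.

pump: False; ready: True; door: False; cold: False; net: False; idle: False; gpu: False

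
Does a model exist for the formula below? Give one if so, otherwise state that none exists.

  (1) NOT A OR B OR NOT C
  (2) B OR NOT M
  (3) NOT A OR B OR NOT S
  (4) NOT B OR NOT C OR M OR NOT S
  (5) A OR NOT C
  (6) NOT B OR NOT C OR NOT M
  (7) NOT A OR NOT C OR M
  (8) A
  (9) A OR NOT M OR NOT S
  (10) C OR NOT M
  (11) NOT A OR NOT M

Unit clause (A) forces A = True.
In (NOT A OR NOT M) only NOT M is left, so M = False.
In (NOT A OR NOT C OR M) only NOT C is left, so C = False.
Set S = False.
Set B = False.
All clauses satisfied.

A: True, M: False, S: False, B: False, C: False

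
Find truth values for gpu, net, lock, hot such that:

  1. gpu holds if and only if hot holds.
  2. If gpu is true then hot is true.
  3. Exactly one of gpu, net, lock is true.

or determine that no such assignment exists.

gpu=F, net=F, lock=T, hot=F

  (1) gpu=F, hot=F — same ✓
  (2) gpu=F ⇒ hot: vacuous ✓
  (3) {gpu, net, lock}: 1 true — exactly one ✓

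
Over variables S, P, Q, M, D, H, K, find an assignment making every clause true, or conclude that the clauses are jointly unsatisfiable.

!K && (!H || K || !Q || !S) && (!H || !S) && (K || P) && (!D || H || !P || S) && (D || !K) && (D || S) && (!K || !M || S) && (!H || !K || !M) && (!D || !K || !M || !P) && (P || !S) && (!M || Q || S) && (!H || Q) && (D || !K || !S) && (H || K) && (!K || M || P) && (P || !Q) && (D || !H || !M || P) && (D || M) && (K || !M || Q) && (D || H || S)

S = False, P = True, Q = True, M = True, D = True, H = True, K = False

Unit clause (!K) forces K = False.
In (K || P) only P is left, so P = True.
In (H || K) only H is left, so H = True.
In (!H || !S) only !S is left, so S = False.
In (D || S) only D is left, so D = True.
In (!H || Q) only Q is left, so Q = True.
Set M = True.
All clauses satisfied.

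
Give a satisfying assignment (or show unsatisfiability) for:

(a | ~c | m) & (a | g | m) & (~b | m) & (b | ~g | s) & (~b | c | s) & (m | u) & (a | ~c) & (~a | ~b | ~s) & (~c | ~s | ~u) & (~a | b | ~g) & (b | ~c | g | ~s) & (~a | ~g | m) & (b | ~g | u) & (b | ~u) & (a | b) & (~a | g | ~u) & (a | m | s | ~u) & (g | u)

b = True, a = False, g = True, m = True, u = True, c = False, s = True

Try b = False:
  (b | ~u) forces u = False.
  (m | u) forces m = True.
  (b | ~g | u) forces g = False.
  clause (g | u) is falsified — backtrack.
So b = True.
  then (~b | m) forces m = True.
Set a = False.
  then (a | ~c) forces c = False.
  then (~b | c | s) forces s = True.
Set g = True.
Set u = True.
All clauses satisfied.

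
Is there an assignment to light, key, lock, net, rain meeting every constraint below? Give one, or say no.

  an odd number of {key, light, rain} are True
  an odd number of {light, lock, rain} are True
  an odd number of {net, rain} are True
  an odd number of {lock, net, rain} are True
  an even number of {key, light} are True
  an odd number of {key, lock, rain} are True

light: False, key: False, lock: False, net: False, rain: True

{key, light, rain}: 1 true → odd ✓
{light, lock, rain}: 1 true → odd ✓
{net, rain}: 1 true → odd ✓
{lock, net, rain}: 1 true → odd ✓
{key, light}: 0 true → even ✓
{key, lock, rain}: 1 true → odd ✓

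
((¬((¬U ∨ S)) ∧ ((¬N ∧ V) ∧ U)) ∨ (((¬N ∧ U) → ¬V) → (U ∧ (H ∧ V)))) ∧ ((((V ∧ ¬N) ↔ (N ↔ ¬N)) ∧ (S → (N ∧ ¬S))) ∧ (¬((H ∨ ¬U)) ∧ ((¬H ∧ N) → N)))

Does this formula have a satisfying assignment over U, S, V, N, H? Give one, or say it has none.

Case U = True: the formula simplifies to ((¬S ∧ (¬N ∧ V)) ∨ ((¬N → ¬V) → (H ∧ V))) ∧ ((((V ∧ ¬N) ↔ (N ↔ ¬N)) ∧ (S → (N ∧ ¬S))) ∧ (¬H ∧ ((¬H ∧ N) → N))).
  N = True: simplifies to (H ∧ V) ∧ ((S → ¬S) ∧ ¬H).
    H = True: the conjunct ¬H is False.
    H = False: the conjunct H is False.
  N = False: simplifies to ((¬S ∧ V) ∨ (¬V → (H ∧ V))) ∧ ((¬V ∧ ¬S) ∧ ¬H).
    V = True: the conjunct ¬V is False.
    V = False: the conjunct (¬S ∧ V) ∨ (¬V → (H ∧ V)) becomes (¬S ∧ False) ∨ (True → False) = False.
Case U = False: the conjunct (¬((¬U ∨ S)) ∧ ((¬N ∧ V) ∧ U)) ∨ (((¬N ∧ U) → ¬V) → (U ∧ (H ∧ V))) becomes (False ∧ False) ∨ (True → False) = False.
Both cases fail — unsatisfiable.

No satisfying assignment exists.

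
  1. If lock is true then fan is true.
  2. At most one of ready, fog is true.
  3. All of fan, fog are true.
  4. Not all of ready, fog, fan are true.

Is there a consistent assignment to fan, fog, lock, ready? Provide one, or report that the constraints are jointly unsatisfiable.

fan = True; fog = True; lock = False; ready = False

  (1) lock=F ⇒ fan: vacuous ✓
  (2) {ready, fog}: 1 true — at most one ✓
  (3) {fan, fog}: all 2 true ✓
  (4) {ready, fog, fan}: 2/3 true — not all ✓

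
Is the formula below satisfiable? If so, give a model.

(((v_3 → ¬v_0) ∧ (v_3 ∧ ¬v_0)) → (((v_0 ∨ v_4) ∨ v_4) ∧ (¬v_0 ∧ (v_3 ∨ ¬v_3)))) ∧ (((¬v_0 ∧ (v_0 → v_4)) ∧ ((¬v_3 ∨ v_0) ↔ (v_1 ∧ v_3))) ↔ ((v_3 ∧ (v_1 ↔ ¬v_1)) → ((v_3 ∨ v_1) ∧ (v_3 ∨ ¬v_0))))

v_0: False, v_1: False, v_3: True, v_4: True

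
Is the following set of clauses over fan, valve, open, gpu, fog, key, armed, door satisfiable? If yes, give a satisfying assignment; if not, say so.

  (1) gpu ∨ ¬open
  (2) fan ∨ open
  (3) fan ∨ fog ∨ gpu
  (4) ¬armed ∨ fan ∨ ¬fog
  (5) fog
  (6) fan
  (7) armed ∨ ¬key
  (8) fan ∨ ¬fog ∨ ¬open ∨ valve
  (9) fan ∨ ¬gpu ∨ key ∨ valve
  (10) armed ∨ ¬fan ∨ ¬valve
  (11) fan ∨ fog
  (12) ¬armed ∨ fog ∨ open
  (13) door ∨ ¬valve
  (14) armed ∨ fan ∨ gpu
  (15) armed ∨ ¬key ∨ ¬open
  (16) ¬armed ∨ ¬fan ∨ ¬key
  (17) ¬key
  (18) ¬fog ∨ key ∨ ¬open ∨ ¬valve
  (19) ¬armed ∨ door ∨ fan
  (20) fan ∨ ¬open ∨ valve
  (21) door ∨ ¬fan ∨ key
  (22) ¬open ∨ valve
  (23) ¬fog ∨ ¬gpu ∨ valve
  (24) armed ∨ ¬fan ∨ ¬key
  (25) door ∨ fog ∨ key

Unit clause (fog) forces fog = True.
Unit clause (fan) forces fan = True.
Unit clause (¬key) forces key = False.
In (door ∨ ¬fan ∨ key) only door is left, so door = True.
Set valve = True.
  then (armed ∨ ¬fan ∨ ¬valve) forces armed = True.
  then (¬fog ∨ key ∨ ¬open ∨ ¬valve) forces open = False.
Set gpu = True.
All clauses satisfied.

fan = True, valve = True, open = False, gpu = True, fog = True, key = False, armed = True, door = True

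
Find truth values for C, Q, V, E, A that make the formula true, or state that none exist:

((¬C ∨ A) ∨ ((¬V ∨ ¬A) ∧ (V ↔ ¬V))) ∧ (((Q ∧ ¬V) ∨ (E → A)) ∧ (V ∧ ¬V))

Case V = True: the conjunct ¬V is False.
Case V = False: the conjunct V is False.
Both cases fail — unsatisfiable.

The formula is unsatisfiable.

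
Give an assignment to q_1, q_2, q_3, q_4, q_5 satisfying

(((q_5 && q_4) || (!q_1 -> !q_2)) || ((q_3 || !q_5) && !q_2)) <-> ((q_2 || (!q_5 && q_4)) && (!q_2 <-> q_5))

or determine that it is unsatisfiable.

q_1=F; q_2=T; q_3=T; q_4=F; q_5=T

  (((q_5 && q_4) || (!q_1 -> !q_2)) || ((q_3 || !q_5) && !q_2)) <-> ((q_2 || (!q_5 && q_4)) && (!q_2 <-> q_5)) = True
    ((q_5 && q_4) || (!q_1 -> !q_2)) || ((q_3 || !q_5) && !q_2) = False
      (q_5 && q_4) || (!q_1 -> !q_2) = False
        q_5 && q_4 = False
        !q_1 -> !q_2 = False
          !q_1 = True
          !q_2 = False
      (q_3 || !q_5) && !q_2 = False
        q_3 || !q_5 = True
          !q_5 = False
        !q_2 = False
    (q_2 || (!q_5 && q_4)) && (!q_2 <-> q_5) = False
      q_2 || (!q_5 && q_4) = True
        !q_5 && q_4 = False
          !q_5 = False
      !q_2 <-> q_5 = False
        !q_2 = False
The formula evaluates to True.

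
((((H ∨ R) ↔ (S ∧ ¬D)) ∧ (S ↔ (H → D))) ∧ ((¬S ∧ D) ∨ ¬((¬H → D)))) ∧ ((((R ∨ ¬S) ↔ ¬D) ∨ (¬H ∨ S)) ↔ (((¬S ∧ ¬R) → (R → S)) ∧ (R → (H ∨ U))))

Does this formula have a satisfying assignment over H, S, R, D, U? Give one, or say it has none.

H = False; S = True; R = True; D = False; U = True

  (((H ∨ R) ↔ (S ∧ ¬D)) ∧ (S ↔ (H → D))) ∧ ((¬S ∧ D) ∨ ¬((¬H → D))) = True
    ((H ∨ R) ↔ (S ∧ ¬D)) ∧ (S ↔ (H → D)) = True
      (H ∨ R) ↔ (S ∧ ¬D) = True
        H ∨ R = True
        S ∧ ¬D = True
          ¬D = True
      S ↔ (H → D) = True
        H → D = True
    (¬S ∧ D) ∨ ¬((¬H → D)) = True
      ¬S ∧ D = False
        ¬S = False
      ¬((¬H → D)) = True
        ¬H → D = False
          ¬H = True
  (((R ∨ ¬S) ↔ ¬D) ∨ (¬H ∨ S)) ↔ (((¬S ∧ ¬R) → (R → S)) ∧ (R → (H ∨ U))) = True
    ((R ∨ ¬S) ↔ ¬D) ∨ (¬H ∨ S) = True
      (R ∨ ¬S) ↔ ¬D = True
        R ∨ ¬S = True
          ¬S = False
        ¬D = True
      ¬H ∨ S = True
        ¬H = True
    ((¬S ∧ ¬R) → (R → S)) ∧ (R → (H ∨ U)) = True
      (¬S ∧ ¬R) → (R → S) = True
        ¬S ∧ ¬R = False
          ¬S = False
          ¬R = False
        R → S = True
      R → (H ∨ U) = True
        H ∨ U = True
Both conjuncts True, so the formula holds.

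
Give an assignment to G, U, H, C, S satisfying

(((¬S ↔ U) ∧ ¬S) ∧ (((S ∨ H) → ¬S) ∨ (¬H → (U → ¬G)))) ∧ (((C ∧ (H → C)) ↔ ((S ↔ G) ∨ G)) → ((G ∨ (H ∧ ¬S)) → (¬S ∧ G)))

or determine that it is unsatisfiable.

G: False, U: True, H: False, C: True, S: False

  ((¬S ↔ U) ∧ ¬S) ∧ (((S ∨ H) → ¬S) ∨ (¬H → (U → ¬G))) = True
    (¬S ↔ U) ∧ ¬S = True
      ¬S ↔ U = True
        ¬S = True
      ¬S = True
    ((S ∨ H) → ¬S) ∨ (¬H → (U → ¬G)) = True
      (S ∨ H) → ¬S = True
        S ∨ H = False
        ¬S = True
      ¬H → (U → ¬G) = True
        ¬H = True
        U → ¬G = True
          ¬G = True
  ((C ∧ (H → C)) ↔ ((S ↔ G) ∨ G)) → ((G ∨ (H ∧ ¬S)) → (¬S ∧ G)) = True
    (C ∧ (H → C)) ↔ ((S ↔ G) ∨ G) = True
      C ∧ (H → C) = True
        H → C = True
      (S ↔ G) ∨ G = True
        S ↔ G = True
    (G ∨ (H ∧ ¬S)) → (¬S ∧ G) = True
      G ∨ (H ∧ ¬S) = False
        H ∧ ¬S = False
          ¬S = True
      ¬S ∧ G = False
        ¬S = True
Both conjuncts True, so the formula holds.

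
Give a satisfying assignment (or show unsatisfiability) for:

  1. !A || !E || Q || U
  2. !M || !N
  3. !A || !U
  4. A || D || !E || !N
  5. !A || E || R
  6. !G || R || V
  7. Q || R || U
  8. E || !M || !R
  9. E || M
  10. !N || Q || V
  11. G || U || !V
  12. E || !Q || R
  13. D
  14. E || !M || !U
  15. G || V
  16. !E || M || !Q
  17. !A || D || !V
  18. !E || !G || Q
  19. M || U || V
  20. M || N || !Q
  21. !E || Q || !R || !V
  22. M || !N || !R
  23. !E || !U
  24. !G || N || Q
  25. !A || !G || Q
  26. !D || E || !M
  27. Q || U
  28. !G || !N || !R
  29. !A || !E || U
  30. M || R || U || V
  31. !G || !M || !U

Unit clause (D) forces D = True.
Set A = False.
Try U = True:
  (!E || !U) forces E = False.
  (E || M) forces M = True.
  clause (E || !M || !U) is falsified — backtrack.
So U = False.
  then (Q || U) forces Q = True.
Set G = True.
Set V = False.
  then (!G || R || V) forces R = True.
  then (M || U || V) forces M = True.
  then (!D || E || !M) forces E = True.
  then (!G || !N || !R) forces N = False.
All clauses satisfied.

A = False, U = False, G = True, V = False, N = False, R = True, Q = True, D = True, M = True, E = True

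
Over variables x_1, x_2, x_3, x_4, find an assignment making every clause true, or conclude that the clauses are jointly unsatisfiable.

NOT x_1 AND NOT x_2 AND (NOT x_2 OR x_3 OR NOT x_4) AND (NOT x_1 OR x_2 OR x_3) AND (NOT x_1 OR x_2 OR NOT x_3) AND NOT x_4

Unit clause (NOT x_1) forces x_1 = False.
Unit clause (NOT x_2) forces x_2 = False.
Unit clause (NOT x_4) forces x_4 = False.
Set x_3 = False.
Check each clause:
  (NOT x_1): NOT x_1 holds.
  (NOT x_2): NOT x_2 holds.
  (NOT x_2 OR x_3 OR NOT x_4): NOT x_2 holds.
  (NOT x_1 OR x_2 OR x_3): NOT x_1 holds.
  (NOT x_1 OR x_2 OR NOT x_3): NOT x_1 holds.
  (NOT x_4): NOT x_4 holds.
All clauses satisfied.

x_1 = False, x_2 = False, x_3 = False, x_4 = False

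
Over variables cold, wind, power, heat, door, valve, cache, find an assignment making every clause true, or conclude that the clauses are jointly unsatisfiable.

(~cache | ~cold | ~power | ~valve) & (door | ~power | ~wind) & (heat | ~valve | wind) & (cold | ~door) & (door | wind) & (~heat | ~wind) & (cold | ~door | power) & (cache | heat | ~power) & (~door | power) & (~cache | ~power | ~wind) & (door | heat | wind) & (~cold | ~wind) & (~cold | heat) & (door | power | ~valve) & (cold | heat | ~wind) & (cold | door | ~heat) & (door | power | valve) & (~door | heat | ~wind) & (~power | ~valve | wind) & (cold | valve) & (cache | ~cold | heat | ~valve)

cold = True, wind = False, power = True, heat = True, door = True, valve = False, cache = True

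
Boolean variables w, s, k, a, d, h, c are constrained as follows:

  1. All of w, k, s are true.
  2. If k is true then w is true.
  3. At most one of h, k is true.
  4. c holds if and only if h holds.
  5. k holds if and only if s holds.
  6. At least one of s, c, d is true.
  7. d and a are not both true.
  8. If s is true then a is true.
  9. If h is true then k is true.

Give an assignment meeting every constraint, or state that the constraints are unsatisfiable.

w = True; s = True; k = True; a = True; d = False; h = False; c = False

  (1) {w, k, s}: all 3 true ✓
  (2) k=T ⇒ w: T ✓
  (3) {h, k}: 1 true — at most one ✓
  (4) c=F, h=F — same ✓
  (5) k=T, s=T — same ✓
  (6) {s, c, d}: 1 true — at least one ✓
  (7) d=F, a=T — not both ✓
  (8) s=T ⇒ a: T ✓
  (9) h=F ⇒ k: vacuous ✓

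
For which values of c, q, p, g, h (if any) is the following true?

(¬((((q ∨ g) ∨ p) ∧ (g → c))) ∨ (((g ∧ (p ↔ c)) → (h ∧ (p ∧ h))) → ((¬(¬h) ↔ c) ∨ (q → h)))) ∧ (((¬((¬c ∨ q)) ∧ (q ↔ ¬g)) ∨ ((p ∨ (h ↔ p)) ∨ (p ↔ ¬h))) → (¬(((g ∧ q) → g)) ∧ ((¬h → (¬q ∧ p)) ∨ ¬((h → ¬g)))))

The formula is unsatisfiable.

The conjunct ((¬((¬c ∨ q)) ∧ (q ↔ ¬g)) ∨ ((p ∨ (h ↔ p)) ∨ (p ↔ ¬h))) → (¬(((g ∧ q) → g)) ∧ ((¬h → (¬q ∧ p)) ∨ ¬((h → ¬g)))) is unsatisfiable on its own:
  g = True: simplifies to ¬(((¬((¬c ∨ q)) ∧ ¬q) ∨ ((p ∨ (h ↔ p)) ∨ (p ↔ ¬h)))).
    p = True: this becomes ¬(((¬((¬c ∨ q)) ∧ ¬q) ∨ True)) = False.
    p = False: simplifies to ¬(((¬((¬c ∨ q)) ∧ ¬q) ∨ (¬h ∨ h))).
      h = True: this becomes ¬(((¬((¬c ∨ q)) ∧ ¬q) ∨ True)) = False.
      h = False: this becomes ¬(((¬((¬c ∨ q)) ∧ ¬q) ∨ True)) = False.
  g = False: simplifies to ¬(((¬((¬c ∨ q)) ∧ q) ∨ ((p ∨ (h ↔ p)) ∨ (p ↔ ¬h)))).
    p = True: this becomes ¬(((¬((¬c ∨ q)) ∧ q) ∨ True)) = False.
    p = False: simplifies to ¬(((¬((¬c ∨ q)) ∧ q) ∨ (¬h ∨ h))).
      h = True: this becomes ¬(((¬((¬c ∨ q)) ∧ q) ∨ True)) = False.
      h = False: this becomes ¬(((¬((¬c ∨ q)) ∧ q) ∨ True)) = False.
So the whole conjunction is unsatisfiable.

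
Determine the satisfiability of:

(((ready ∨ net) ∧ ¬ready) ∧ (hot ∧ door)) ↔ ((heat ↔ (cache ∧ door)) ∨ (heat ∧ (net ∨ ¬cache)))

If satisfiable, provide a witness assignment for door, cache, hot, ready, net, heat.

door = True, cache = True, hot = True, ready = True, net = False, heat = False

  (((ready ∨ net) ∧ ¬ready) ∧ (hot ∧ door)) ↔ ((heat ↔ (cache ∧ door)) ∨ (heat ∧ (net ∨ ¬cache))) = True
    ((ready ∨ net) ∧ ¬ready) ∧ (hot ∧ door) = False
      (ready ∨ net) ∧ ¬ready = False
        ready ∨ net = True
        ¬ready = False
      hot ∧ door = True
    (heat ↔ (cache ∧ door)) ∨ (heat ∧ (net ∨ ¬cache)) = False
      heat ↔ (cache ∧ door) = False
        cache ∧ door = True
      heat ∧ (net ∨ ¬cache) = False
        net ∨ ¬cache = False
          ¬cache = False
The formula evaluates to True.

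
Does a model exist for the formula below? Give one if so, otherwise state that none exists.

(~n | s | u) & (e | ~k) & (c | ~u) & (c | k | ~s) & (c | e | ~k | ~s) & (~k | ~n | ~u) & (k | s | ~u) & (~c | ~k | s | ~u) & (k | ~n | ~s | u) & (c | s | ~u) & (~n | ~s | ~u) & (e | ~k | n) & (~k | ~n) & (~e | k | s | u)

e = False, k = False, c = True, u = False, n = False, s = False

Set e = False.
  then (e | ~k) forces k = False.
Set c = True.
Set u = False.
Try n = True:
  (~n | s | u) forces s = True.
  clause (k | ~n | ~s | u) is falsified — backtrack.
So n = False.
Set s = False.
All clauses satisfied.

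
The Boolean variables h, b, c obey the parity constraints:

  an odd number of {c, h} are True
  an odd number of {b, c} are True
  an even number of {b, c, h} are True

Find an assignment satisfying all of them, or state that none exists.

h=T, b=T, c=F

{c, h}: 1 true → odd ✓
{b, c}: 1 true → odd ✓
{b, c, h}: 2 true → even ✓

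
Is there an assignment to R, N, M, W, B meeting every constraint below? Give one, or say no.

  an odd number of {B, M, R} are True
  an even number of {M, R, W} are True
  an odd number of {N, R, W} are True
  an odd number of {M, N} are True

R: True, N: True, M: False, W: True, B: False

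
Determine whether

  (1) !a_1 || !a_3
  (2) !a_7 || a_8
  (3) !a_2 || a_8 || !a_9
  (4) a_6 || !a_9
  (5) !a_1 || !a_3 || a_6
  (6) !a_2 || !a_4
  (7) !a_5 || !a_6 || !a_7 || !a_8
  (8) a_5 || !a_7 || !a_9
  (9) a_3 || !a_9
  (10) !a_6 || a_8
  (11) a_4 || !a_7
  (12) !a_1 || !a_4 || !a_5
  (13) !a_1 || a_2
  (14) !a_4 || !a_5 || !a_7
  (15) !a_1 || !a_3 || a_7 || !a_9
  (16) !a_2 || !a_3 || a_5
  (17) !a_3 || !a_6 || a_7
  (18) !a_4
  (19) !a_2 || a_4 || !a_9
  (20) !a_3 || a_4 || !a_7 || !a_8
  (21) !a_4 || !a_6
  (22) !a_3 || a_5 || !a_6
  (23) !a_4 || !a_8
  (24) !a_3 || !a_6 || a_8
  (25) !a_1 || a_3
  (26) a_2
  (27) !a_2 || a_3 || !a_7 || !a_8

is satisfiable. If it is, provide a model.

a_1 = False, a_2 = True, a_3 = False, a_4 = False, a_5 = True, a_6 = True, a_7 = False, a_8 = True, a_9 = False

Unit clause (!a_4) forces a_4 = False.
Unit clause (a_2) forces a_2 = True.
In (a_4 || !a_7) only !a_7 is left, so a_7 = False.
In (!a_2 || a_4 || !a_9) only !a_9 is left, so a_9 = False.
Set a_1 = False.
Set a_3 = False.
Set a_5 = True.
Set a_6 = True.
  then (!a_6 || a_8) forces a_8 = True.
All clauses satisfied.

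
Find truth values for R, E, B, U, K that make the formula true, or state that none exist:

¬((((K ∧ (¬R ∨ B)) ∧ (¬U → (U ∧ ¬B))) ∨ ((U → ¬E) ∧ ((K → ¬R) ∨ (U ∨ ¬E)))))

R=F; E=T; B=F; U=T; K=F

  ¬((((K ∧ (¬R ∨ B)) ∧ (¬U → (U ∧ ¬B))) ∨ ((U → ¬E) ∧ ((K → ¬R) ∨ (U ∨ ¬E))))) = True
    ((K ∧ (¬R ∨ B)) ∧ (¬U → (U ∧ ¬B))) ∨ ((U → ¬E) ∧ ((K → ¬R) ∨ (U ∨ ¬E))) = False
      (K ∧ (¬R ∨ B)) ∧ (¬U → (U ∧ ¬B)) = False
        K ∧ (¬R ∨ B) = False
          ¬R ∨ B = True
            ¬R = True
        ¬U → (U ∧ ¬B) = True
          ¬U = False
          U ∧ ¬B = True
            ¬B = True
      (U → ¬E) ∧ ((K → ¬R) ∨ (U ∨ ¬E)) = False
        U → ¬E = False
          ¬E = False
        (K → ¬R) ∨ (U ∨ ¬E) = True
          K → ¬R = True
            ¬R = True
          U ∨ ¬E = True
            ¬E = False
The formula evaluates to True.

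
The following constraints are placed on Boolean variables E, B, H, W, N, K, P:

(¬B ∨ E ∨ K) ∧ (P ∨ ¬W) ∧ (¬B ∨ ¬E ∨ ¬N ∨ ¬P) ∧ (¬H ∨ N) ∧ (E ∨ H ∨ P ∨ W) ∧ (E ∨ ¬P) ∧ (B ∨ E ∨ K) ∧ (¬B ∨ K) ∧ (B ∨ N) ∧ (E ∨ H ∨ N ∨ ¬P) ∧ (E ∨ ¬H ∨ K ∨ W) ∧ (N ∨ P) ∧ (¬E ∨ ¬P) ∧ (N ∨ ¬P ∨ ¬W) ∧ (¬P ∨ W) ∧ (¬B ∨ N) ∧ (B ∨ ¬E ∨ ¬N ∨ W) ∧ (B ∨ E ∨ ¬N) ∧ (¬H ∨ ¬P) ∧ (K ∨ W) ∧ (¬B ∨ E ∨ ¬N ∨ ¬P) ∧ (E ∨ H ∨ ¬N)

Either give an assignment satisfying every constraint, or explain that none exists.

Set E = True.
  then (¬E ∨ ¬P) forces P = False.
  then (P ∨ ¬W) forces W = False.
  then (N ∨ P) forces N = True.
  then (B ∨ ¬E ∨ ¬N ∨ W) forces B = True.
  then (K ∨ W) forces K = True.
Set H = True.
All clauses satisfied.

E=T, B=T, H=T, W=F, N=T, K=T, P=F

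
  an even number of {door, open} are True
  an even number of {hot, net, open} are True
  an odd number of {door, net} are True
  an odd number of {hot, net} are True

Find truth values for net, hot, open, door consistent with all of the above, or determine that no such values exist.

net = False; hot = True; open = True; door = True

{door, open}: 2 true → even ✓
{hot, net, open}: 2 true → even ✓
{door, net}: 1 true → odd ✓
{hot, net}: 1 true → odd ✓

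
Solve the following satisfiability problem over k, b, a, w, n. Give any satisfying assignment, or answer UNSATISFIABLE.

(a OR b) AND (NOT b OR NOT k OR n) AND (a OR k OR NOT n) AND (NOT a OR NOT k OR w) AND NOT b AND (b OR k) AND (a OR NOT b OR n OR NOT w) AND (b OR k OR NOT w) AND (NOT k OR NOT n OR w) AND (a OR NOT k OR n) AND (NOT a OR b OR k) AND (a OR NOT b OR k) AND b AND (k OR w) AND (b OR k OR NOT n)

Case b = True:
  Clause (NOT b) is falsified — contradiction.
Case b = False:
  Clause (b) is falsified — contradiction.
Both cases fail, so the formula is unsatisfiable.

Unsatisfiable — no assignment works.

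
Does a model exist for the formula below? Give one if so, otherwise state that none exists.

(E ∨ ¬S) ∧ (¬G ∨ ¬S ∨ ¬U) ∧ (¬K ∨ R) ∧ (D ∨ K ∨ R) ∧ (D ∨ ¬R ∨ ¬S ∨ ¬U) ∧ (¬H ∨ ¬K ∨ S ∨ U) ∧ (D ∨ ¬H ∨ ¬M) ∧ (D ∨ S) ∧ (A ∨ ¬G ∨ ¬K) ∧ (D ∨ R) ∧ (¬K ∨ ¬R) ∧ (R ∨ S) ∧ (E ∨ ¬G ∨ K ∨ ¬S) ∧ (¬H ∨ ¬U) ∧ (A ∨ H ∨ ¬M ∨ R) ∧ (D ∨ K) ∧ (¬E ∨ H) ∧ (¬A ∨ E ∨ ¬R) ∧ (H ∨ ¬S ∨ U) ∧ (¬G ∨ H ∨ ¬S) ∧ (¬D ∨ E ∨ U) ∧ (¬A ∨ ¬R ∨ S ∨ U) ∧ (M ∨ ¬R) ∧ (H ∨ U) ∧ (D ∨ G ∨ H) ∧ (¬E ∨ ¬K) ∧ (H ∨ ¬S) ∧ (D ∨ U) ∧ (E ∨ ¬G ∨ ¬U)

Try D = False:
  (D ∨ S) forces S = True.
  (E ∨ ¬S) forces E = True.
  (D ∨ R) forces R = True.
  (D ∨ ¬R ∨ ¬S ∨ ¬U) forces U = False.
  clause (D ∨ U) is falsified — backtrack.
So D = True.
Set U = False.
  then (¬D ∨ E ∨ U) forces E = True.
  then (H ∨ U) forces H = True.
  then (¬E ∨ ¬K) forces K = False.
Set M = True.
Set S = True.
Set A = False.
Set G = False.
Set R = True.
All clauses satisfied.

D: True, U: False, M: True, S: True, A: False, G: False, H: True, E: True, R: True, K: False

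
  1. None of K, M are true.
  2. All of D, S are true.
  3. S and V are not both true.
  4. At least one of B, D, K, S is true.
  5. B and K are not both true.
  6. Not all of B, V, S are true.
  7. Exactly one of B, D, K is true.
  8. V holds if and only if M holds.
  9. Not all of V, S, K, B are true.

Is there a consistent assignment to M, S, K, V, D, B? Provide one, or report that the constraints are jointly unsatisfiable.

M: False, S: True, K: False, V: False, D: True, B: False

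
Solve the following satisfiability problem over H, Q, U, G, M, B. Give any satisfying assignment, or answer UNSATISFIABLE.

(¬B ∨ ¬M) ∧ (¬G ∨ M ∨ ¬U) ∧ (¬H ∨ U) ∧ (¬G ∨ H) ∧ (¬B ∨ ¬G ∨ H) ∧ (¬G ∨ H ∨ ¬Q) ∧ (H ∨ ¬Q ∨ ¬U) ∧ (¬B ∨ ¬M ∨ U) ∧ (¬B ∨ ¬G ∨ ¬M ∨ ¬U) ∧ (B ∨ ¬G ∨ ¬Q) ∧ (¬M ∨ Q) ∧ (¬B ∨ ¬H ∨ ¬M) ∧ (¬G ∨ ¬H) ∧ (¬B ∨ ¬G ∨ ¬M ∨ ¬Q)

Set H = True.
  then (¬H ∨ U) forces U = True.
  then (¬G ∨ ¬H) forces G = False.
Set Q = True.
Set M = True.
  then (¬B ∨ ¬M) forces B = False.
All clauses satisfied.

H: True, Q: True, U: True, G: False, M: True, B: False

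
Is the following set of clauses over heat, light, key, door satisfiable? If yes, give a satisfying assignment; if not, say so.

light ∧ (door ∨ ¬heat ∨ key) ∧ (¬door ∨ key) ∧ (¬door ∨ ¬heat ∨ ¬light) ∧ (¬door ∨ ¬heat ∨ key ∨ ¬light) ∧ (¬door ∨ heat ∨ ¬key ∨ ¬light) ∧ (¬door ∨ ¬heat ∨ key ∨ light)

heat = False; light = True; key = True; door = False

Unit clause (light) forces light = True.
Set heat = False.
Set key = True.
  then (¬door ∨ heat ∨ ¬key ∨ ¬light) forces door = False.
Check each clause:
  (light): light holds.
  (door ∨ ¬heat ∨ key): ¬heat holds.
  (¬door ∨ key): ¬door holds.
  (¬door ∨ ¬heat ∨ ¬light): ¬door holds.
  (¬door ∨ ¬heat ∨ key ∨ ¬light): ¬door holds.
  (¬door ∨ heat ∨ ¬key ∨ ¬light): ¬door holds.
  (¬door ∨ ¬heat ∨ key ∨ light): ¬door holds.
All clauses satisfied.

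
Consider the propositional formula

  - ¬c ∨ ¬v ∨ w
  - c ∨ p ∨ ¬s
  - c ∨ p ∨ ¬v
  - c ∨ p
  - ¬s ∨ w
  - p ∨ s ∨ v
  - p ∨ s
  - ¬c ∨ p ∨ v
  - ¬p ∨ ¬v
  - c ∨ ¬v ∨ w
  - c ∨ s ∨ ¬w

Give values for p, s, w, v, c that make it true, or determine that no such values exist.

p=T, s=F, w=F, v=F, c=F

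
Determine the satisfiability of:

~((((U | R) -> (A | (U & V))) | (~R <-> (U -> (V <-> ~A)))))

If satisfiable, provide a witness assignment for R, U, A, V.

R: False; U: True; A: False; V: False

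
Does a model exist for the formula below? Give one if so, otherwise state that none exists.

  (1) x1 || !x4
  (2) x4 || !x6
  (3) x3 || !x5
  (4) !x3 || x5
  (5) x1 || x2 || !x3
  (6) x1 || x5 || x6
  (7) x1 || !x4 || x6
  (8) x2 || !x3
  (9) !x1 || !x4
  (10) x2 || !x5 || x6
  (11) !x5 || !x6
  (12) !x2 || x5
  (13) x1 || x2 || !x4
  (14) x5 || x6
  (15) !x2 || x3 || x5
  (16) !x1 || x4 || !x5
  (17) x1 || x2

x1 = False, x2 = True, x3 = True, x4 = False, x5 = True, x6 = False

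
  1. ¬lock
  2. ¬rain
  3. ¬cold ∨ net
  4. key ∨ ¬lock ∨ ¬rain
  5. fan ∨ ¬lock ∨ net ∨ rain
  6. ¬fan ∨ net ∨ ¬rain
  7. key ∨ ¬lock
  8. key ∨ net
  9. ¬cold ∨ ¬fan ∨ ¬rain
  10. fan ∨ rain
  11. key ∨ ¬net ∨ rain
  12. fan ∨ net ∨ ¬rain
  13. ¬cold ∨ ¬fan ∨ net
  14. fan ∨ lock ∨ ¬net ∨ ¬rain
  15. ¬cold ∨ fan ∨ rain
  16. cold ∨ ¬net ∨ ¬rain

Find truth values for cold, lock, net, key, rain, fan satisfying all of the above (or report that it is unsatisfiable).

cold=F, lock=F, net=T, key=T, rain=F, fan=T

Unit clause (¬lock) forces lock = False.
Unit clause (¬rain) forces rain = False.
In (fan ∨ rain) only fan is left, so fan = True.
Set cold = False.
Set net = True.
  then (key ∨ ¬net ∨ rain) forces key = True.
All clauses satisfied.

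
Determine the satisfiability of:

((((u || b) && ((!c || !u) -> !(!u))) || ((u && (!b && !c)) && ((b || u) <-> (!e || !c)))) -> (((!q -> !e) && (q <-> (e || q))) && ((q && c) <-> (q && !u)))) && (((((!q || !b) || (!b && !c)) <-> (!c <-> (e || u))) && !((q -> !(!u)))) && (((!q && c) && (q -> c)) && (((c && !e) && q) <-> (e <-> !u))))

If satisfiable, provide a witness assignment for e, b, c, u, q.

Case q = True: the conjunct !q is False.
Case q = False: the conjunct !((q -> !(!u))) becomes !((False -> !(!u))) = False.
Both cases fail — unsatisfiable.

Unsatisfiable — no assignment works.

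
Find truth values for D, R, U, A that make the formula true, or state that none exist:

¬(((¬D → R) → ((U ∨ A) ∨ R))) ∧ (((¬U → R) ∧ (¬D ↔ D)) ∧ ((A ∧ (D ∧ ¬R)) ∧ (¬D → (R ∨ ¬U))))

The conjunct ¬D ↔ D is unsatisfiable on its own:
  D=F: evaluates to False.
  D=T: evaluates to False.
So the whole conjunction is unsatisfiable.

No satisfying assignment exists.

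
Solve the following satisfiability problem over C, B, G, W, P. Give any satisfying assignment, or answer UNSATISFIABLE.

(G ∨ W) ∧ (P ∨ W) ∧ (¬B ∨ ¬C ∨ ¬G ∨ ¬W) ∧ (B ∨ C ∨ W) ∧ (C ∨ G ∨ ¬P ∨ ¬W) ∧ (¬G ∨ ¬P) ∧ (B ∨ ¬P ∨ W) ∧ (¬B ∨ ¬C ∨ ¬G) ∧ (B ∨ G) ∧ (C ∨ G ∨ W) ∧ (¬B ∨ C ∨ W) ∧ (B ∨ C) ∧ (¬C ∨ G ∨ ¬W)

Set C = True.
Try B = True:
  (¬B ∨ ¬C ∨ ¬G) forces G = False.
  (G ∨ W) forces W = True.
  clause (¬C ∨ G ∨ ¬W) is falsified — backtrack.
So B = False.
  then (B ∨ G) forces G = True.
  then (¬G ∨ ¬P) forces P = False.
  then (P ∨ W) forces W = True.
All clauses satisfied.

C = True; B = False; G = True; W = True; P = False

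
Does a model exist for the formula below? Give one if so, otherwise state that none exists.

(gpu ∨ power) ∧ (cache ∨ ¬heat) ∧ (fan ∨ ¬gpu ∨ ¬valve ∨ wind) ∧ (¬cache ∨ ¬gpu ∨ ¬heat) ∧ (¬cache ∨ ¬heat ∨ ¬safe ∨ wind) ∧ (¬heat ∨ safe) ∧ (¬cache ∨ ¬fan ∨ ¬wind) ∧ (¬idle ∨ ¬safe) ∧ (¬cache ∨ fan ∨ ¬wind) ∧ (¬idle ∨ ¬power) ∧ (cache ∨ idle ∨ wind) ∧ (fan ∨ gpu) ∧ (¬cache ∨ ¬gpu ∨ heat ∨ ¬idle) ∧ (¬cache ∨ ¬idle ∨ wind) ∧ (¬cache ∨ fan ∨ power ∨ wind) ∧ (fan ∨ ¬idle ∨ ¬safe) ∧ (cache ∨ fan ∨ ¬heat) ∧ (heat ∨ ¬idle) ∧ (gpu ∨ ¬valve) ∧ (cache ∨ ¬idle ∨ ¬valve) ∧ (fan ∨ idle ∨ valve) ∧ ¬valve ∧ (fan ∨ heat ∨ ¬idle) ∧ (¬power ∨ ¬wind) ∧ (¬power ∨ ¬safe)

power = False; idle = False; valve = False; wind = False; gpu = True; heat = False; fan = True; safe = False; cache = True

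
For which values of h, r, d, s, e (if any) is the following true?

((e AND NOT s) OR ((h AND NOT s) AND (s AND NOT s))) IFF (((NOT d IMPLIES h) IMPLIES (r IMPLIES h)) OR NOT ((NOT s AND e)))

h=F; r=F; d=F; s=F; e=T

  ((e AND NOT s) OR ((h AND NOT s) AND (s AND NOT s))) IFF (((NOT d IMPLIES h) IMPLIES (r IMPLIES h)) OR NOT ((NOT s AND e))) = True
    (e AND NOT s) OR ((h AND NOT s) AND (s AND NOT s)) = True
      e AND NOT s = True
        NOT s = True
      (h AND NOT s) AND (s AND NOT s) = False
        h AND NOT s = False
          NOT s = True
        s AND NOT s = False
          NOT s = True
    ((NOT d IMPLIES h) IMPLIES (r IMPLIES h)) OR NOT ((NOT s AND e)) = True
      (NOT d IMPLIES h) IMPLIES (r IMPLIES h) = True
        NOT d IMPLIES h = False
          NOT d = True
        r IMPLIES h = True
      NOT ((NOT s AND e)) = False
        NOT s AND e = True
          NOT s = True
The formula evaluates to True.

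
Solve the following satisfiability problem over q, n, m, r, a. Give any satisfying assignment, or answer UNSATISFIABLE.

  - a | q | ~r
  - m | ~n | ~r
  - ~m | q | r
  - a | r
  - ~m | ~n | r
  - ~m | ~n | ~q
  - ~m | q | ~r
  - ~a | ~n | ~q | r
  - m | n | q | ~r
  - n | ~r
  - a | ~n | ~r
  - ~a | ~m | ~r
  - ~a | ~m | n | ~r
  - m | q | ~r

Set q = False.
Set n = True.
Set m = False.
  then (m | ~n | ~r) forces r = False.
  then (a | r) forces a = True.
All clauses satisfied.

q: False, n: True, m: False, r: False, a: True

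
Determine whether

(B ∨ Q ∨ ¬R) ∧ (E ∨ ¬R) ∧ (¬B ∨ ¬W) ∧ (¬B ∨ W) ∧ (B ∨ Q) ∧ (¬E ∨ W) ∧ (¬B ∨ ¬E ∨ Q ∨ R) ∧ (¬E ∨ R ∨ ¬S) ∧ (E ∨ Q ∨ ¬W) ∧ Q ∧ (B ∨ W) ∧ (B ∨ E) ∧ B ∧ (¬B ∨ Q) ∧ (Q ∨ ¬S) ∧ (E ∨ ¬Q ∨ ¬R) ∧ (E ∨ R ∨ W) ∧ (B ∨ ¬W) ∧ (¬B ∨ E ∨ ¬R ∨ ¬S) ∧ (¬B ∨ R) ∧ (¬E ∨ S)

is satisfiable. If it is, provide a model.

UNSATISFIABLE

Case B = True:
  (¬B ∨ ¬W) forces W = False.
  Clause (¬B ∨ W) is falsified — contradiction.
Case B = False:
  Clause (B) is falsified — contradiction.
Both cases fail, so the formula is unsatisfiable.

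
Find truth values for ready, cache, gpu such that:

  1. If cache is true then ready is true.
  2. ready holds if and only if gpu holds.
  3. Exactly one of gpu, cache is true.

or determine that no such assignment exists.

ready = True, cache = False, gpu = True

  (1) cache=F ⇒ ready: vacuous ✓
  (2) ready=T, gpu=T — same ✓
  (3) {gpu, cache}: 1 true — exactly one ✓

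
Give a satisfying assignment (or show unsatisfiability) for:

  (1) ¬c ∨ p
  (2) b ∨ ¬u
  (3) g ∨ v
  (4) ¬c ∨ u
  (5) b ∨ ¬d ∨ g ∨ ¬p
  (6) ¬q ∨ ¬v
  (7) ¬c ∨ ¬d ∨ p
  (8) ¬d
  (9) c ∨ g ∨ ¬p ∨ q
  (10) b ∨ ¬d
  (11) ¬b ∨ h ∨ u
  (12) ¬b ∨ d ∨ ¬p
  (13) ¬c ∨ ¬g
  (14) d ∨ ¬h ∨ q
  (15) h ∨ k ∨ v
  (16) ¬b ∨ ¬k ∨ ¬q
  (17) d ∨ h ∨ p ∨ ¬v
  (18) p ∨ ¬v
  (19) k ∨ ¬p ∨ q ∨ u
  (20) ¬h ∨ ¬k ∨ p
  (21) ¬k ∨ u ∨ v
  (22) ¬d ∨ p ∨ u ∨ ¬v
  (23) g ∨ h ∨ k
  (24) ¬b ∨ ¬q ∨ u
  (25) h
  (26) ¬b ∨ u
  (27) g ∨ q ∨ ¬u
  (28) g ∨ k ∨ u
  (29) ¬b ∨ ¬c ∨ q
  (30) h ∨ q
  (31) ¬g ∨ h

Unit clause (¬d) forces d = False.
Unit clause (h) forces h = True.
In (d ∨ ¬h ∨ q) only q is left, so q = True.
In (¬q ∨ ¬v) only ¬v is left, so v = False.
In (g ∨ v) only g is left, so g = True.
In (¬c ∨ ¬g) only ¬c is left, so c = False.
Set p = False.
  then (¬h ∨ ¬k ∨ p) forces k = False.
Set b = False.
  then (b ∨ ¬u) forces u = False.
All clauses satisfied.

g: True, h: True, p: False, v: False, c: False, q: True, b: False, u: False, k: False, d: False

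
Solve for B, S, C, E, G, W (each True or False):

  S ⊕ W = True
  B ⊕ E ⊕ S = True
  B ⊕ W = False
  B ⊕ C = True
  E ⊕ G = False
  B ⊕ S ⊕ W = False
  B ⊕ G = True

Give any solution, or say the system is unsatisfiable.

B = True; S = False; C = False; E = False; G = False; W = True

S ⊕ W = F ⊕ T = True ✓
B ⊕ E ⊕ S = T ⊕ F ⊕ F = True ✓
B ⊕ W = T ⊕ T = False ✓
B ⊕ C = T ⊕ F = True ✓
E ⊕ G = F ⊕ F = False ✓
B ⊕ S ⊕ W = T ⊕ F ⊕ T = False ✓
B ⊕ G = T ⊕ F = True ✓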